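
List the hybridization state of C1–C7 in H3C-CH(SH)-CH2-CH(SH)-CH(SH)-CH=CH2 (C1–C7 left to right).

C1 sp3, C2 sp3, C3 sp3, C4 sp3, C5 sp3, C6 sp2, C7 sp2

C1 is sp3: 4 σ bonds, 4 electron-density regions.
C2 — 4 σ bonds. Steric number 4, so sp3.
C3 (4 σ bonds) has steric number 4: sp3.
C4 is sp3: 4 σ bonds, 4 electron-density regions.
C5 — 4 σ bonds. Steric number 4, so sp3.
C6 is sp2: 3 σ bonds, plus one π bond, 3 electron-density regions.
C7 is sp2: 3 σ bonds, plus one π bond, 3 electron-density regions.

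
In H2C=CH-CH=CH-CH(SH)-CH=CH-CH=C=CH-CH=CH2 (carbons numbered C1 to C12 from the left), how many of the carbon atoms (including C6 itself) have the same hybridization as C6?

10

C6 is sp2 (one π bond).
C1: sp2 ✓
C2: sp2 ✓
C3: sp2 ✓
C4: sp2 ✓
C5: sp3
C6: sp2 ✓
C7: sp2 ✓
C8: sp2 ✓
C9: sp
C10: sp2 ✓
C11: sp2 ✓
C12: sp2 ✓
10 carbons are sp2.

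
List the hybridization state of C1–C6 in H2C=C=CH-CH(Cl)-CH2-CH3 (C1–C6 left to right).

C1 — 3 σ bonds, plus one π bond. Steric number 3, so sp2.
C2 (2 σ bonds, plus two π bonds) has steric number 2: sp.
C3 — 3 σ bonds, plus one π bond. Steric number 3, so sp2.
C4: 4 σ bonds — 4 electron domains, sp3.
C5 (4 σ bonds) has steric number 4: sp3.
C6 carries 4 σ bonds, giving a steric number of 4, so it is sp3.

C1 sp2, C2 sp, C3 sp2, C4 sp3, C5 sp3, C6 sp3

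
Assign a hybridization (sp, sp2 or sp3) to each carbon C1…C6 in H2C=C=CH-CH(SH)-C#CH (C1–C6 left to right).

C1 (3 σ bonds, plus one π bond) has steric number 3: sp2.
C2 has 2 σ bonds, plus two π bonds: steric number 2 → sp.
C3 (3 σ bonds, plus one π bond) has steric number 3: sp2.
C4: 4 σ bonds; 4 regions of electron density → sp3.
C5 carries 2 σ bonds, plus two π bonds, giving a steric number of 2, so it is sp.
C6: 2 σ bonds, plus two π bonds — 2 electron domains, sp.

C1 sp2, C2 sp, C3 sp2, C4 sp3, C5 sp, C6 sp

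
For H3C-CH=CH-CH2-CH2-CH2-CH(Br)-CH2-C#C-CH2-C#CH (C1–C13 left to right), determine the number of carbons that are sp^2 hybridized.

C1: sp3
C2: sp2 ✓
C3: sp2 ✓
C4: sp3
C5: sp3
C6: sp3
C7: sp3
C8: sp3
C9: sp
C10: sp
C11: sp3
C12: sp
C13: sp
C2, C3 → 2 sp2 carbons.

2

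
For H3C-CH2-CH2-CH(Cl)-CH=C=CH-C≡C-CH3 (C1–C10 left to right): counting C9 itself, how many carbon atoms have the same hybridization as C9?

C9 is sp (two π bonds).
C1: sp3
C2: sp3
C3: sp3
C4: sp3
C5: sp2
C6: sp ✓
C7: sp2
C8: sp ✓
C9: sp ✓
C10: sp3
3 carbons are sp.

3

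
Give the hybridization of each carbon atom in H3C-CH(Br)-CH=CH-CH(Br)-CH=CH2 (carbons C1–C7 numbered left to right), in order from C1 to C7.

C1 sp3, C2 sp3, C3 sp2, C4 sp2, C5 sp3, C6 sp2, C7 sp2

C1 has 4 σ bonds: steric number 4 → sp3.
C2: 4 σ bonds; 4 regions of electron density → sp3.
C3 (3 σ bonds, plus one π bond) has steric number 3: sp2.
C4 has 3 σ bonds, plus one π bond: steric number 3 → sp2.
C5 — 4 σ bonds. Steric number 4, so sp3.
C6 has 3 σ bonds, plus one π bond: steric number 3 → sp2.
C7: 3 σ bonds, plus one π bond — 3 electron domains, sp2.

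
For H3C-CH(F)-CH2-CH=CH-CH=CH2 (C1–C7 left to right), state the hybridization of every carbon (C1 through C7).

C1 — 4 σ bonds. Steric number 4, so sp3.
C2: 4 σ bonds; 4 regions of electron density → sp3.
C3 (4 σ bonds) has steric number 4: sp3.
C4 (3 σ bonds, plus one π bond) has steric number 3: sp2.
C5 is sp2: 3 σ bonds, plus one π bond, 3 electron-density regions.
C6 carries 3 σ bonds, plus one π bond, giving a steric number of 3, so it is sp2.
C7 carries 3 σ bonds, plus one π bond, giving a steric number of 3, so it is sp2.

C1 sp3, C2 sp3, C3 sp3, C4 sp2, C5 sp2, C6 sp2, C7 sp2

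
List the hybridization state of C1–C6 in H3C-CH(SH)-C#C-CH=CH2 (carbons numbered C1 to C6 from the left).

C1 — 4 σ bonds. Steric number 4, so sp3.
C2 has 4 σ bonds: steric number 4 → sp3.
C3 — 2 σ bonds, plus two π bonds. Steric number 2, so sp.
C4 (2 σ bonds, plus two π bonds) has steric number 2: sp.
C5: 3 σ bonds, plus one π bond; 3 regions of electron density → sp2.
C6 is sp2: 3 σ bonds, plus one π bond, 3 electron-density regions.

C1 sp3, C2 sp3, C3 sp, C4 sp, C5 sp2, C6 sp2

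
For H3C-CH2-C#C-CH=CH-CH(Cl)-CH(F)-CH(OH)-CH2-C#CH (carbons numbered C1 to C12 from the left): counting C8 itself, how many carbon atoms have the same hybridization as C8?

6

C8 is sp3 (only σ bonds).
C1: sp3 ✓
C2: sp3 ✓
C3: sp
C4: sp
C5: sp2
C6: sp2
C7: sp3 ✓
C8: sp3 ✓
C9: sp3 ✓
C10: sp3 ✓
C11: sp
C12: sp
6 carbons are sp3.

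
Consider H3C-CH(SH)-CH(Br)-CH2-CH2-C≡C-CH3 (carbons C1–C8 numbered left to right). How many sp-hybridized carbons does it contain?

C1: sp3
C2: sp3
C3: sp3
C4: sp3
C5: sp3
C6: sp ✓
C7: sp ✓
C8: sp3
C6, C7 → 2 sp carbons.

2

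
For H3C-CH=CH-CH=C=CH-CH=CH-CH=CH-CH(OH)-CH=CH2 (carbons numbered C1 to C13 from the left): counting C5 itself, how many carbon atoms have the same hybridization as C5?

1

C5 is sp (two π bonds).
C1: sp3
C2: sp2
C3: sp2
C4: sp2
C5: sp ✓
C6: sp2
C7: sp2
C8: sp2
C9: sp2
C10: sp2
C11: sp3
C12: sp2
C13: sp2
1 carbon is sp.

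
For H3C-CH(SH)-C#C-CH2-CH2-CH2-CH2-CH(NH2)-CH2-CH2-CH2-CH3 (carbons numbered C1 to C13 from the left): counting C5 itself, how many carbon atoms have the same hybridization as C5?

11

C5 is sp3 (only σ bonds).
C1: sp3 ✓
C2: sp3 ✓
C3: sp
C4: sp
C5: sp3 ✓
C6: sp3 ✓
C7: sp3 ✓
C8: sp3 ✓
C9: sp3 ✓
C10: sp3 ✓
C11: sp3 ✓
C12: sp3 ✓
C13: sp3 ✓
11 carbons are sp3.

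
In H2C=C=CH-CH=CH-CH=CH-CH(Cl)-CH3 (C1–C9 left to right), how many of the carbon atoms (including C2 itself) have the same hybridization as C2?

1

C2 is sp (two π bonds).
C1: sp2
C2: sp ✓
C3: sp2
C4: sp2
C5: sp2
C6: sp2
C7: sp2
C8: sp3
C9: sp3
1 carbon is sp.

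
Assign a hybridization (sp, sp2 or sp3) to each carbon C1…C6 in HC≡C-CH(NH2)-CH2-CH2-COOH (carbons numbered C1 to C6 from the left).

C1 sp, C2 sp, C3 sp3, C4 sp3, C5 sp3, C6 sp2

C1 carries 2 σ bonds, plus two π bonds, giving a steric number of 2, so it is sp.
C2 (2 σ bonds, plus two π bonds) has steric number 2: sp.
C3 — 4 σ bonds. Steric number 4, so sp3.
C4 — 4 σ bonds. Steric number 4, so sp3.
C5 has 4 σ bonds: steric number 4 → sp3.
C6: 3 σ bonds, plus one π bond — 3 electron domains, sp2.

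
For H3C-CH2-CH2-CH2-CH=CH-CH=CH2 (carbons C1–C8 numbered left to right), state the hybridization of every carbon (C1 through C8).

C1 — 4 σ bonds. Steric number 4, so sp3.
C2: 4 σ bonds — 4 electron domains, sp3.
C3 carries 4 σ bonds, giving a steric number of 4, so it is sp3.
C4 has 4 σ bonds: steric number 4 → sp3.
C5 (3 σ bonds, plus one π bond) has steric number 3: sp2.
C6 (3 σ bonds, plus one π bond) has steric number 3: sp2.
C7 — 3 σ bonds, plus one π bond. Steric number 3, so sp2.
C8 is sp2: 3 σ bonds, plus one π bond, 3 electron-density regions.

C1 sp3, C2 sp3, C3 sp3, C4 sp3, C5 sp2, C6 sp2, C7 sp2, C8 sp2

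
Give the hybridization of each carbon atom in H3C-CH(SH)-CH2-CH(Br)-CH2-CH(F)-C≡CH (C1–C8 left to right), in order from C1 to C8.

C1 sp3, C2 sp3, C3 sp3, C4 sp3, C5 sp3, C6 sp3, C7 sp, C8 sp

C1 is sp3: 4 σ bonds, 4 electron-density regions.
C2 has 4 σ bonds: steric number 4 → sp3.
C3: 4 σ bonds; 4 regions of electron density → sp3.
C4 (4 σ bonds) has steric number 4: sp3.
C5 is sp3: 4 σ bonds, 4 electron-density regions.
C6 has 4 σ bonds: steric number 4 → sp3.
C7: 2 σ bonds, plus two π bonds; 2 regions of electron density → sp.
C8 (2 σ bonds, plus two π bonds) has steric number 2: sp.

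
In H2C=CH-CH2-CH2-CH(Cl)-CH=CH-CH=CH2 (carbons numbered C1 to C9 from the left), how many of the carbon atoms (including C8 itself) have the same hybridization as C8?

6

C8 is sp2 (one π bond).
C1: sp2 ✓
C2: sp2 ✓
C3: sp3
C4: sp3
C5: sp3
C6: sp2 ✓
C7: sp2 ✓
C8: sp2 ✓
C9: sp2 ✓
6 carbons are sp2.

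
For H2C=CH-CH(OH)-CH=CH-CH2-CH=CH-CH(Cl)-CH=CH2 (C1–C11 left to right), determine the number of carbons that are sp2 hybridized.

C1: sp2 ✓
C2: sp2 ✓
C3: sp3
C4: sp2 ✓
C5: sp2 ✓
C6: sp3
C7: sp2 ✓
C8: sp2 ✓
C9: sp3
C10: sp2 ✓
C11: sp2 ✓
C1, C2, C4, C5, C7, C8, C10, C11 → 8 sp2 carbons.

8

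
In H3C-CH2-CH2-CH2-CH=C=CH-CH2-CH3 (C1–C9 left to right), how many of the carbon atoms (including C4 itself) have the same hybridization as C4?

C4 is sp3 (only σ bonds).
C1: sp3 ✓
C2: sp3 ✓
C3: sp3 ✓
C4: sp3 ✓
C5: sp2
C6: sp
C7: sp2
C8: sp3 ✓
C9: sp3 ✓
6 carbons are sp3.

6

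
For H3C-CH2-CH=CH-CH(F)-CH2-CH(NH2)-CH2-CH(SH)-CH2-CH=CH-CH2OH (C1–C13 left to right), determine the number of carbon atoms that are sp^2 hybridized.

C1: sp3
C2: sp3
C3: sp2 ✓
C4: sp2 ✓
C5: sp3
C6: sp3
C7: sp3
C8: sp3
C9: sp3
C10: sp3
C11: sp2 ✓
C12: sp2 ✓
C13: sp3
C3, C4, C11, C12 → 4 sp2 carbons.

4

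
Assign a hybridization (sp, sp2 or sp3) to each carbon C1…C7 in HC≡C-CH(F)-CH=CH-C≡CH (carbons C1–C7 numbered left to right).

C1 — 2 σ bonds, plus two π bonds. Steric number 2, so sp.
C2: 2 σ bonds, plus two π bonds — 2 electron domains, sp.
C3 carries 4 σ bonds, giving a steric number of 4, so it is sp3.
C4 has 3 σ bonds, plus one π bond: steric number 3 → sp2.
C5: 3 σ bonds, plus one π bond; 3 regions of electron density → sp2.
C6 has 2 σ bonds, plus two π bonds: steric number 2 → sp.
C7 — 2 σ bonds, plus two π bonds. Steric number 2, so sp.

C1 sp, C2 sp, C3 sp3, C4 sp2, C5 sp2, C6 sp, C7 sp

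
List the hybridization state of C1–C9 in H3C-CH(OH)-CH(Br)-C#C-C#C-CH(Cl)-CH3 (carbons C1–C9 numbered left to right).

C1 sp3, C2 sp3, C3 sp3, C4 sp, C5 sp, C6 sp, C7 sp, C8 sp3, C9 sp3

C1 carries 4 σ bonds, giving a steric number of 4, so it is sp3.
C2 — 4 σ bonds. Steric number 4, so sp3.
C3 has 4 σ bonds: steric number 4 → sp3.
C4 (2 σ bonds, plus two π bonds) has steric number 2: sp.
C5 is sp: 2 σ bonds, plus two π bonds, 2 electron-density regions.
C6: 2 σ bonds, plus two π bonds — 2 electron domains, sp.
C7: 2 σ bonds, plus two π bonds; 2 regions of electron density → sp.
C8 is sp3: 4 σ bonds, 4 electron-density regions.
C9 — 4 σ bonds. Steric number 4, so sp3.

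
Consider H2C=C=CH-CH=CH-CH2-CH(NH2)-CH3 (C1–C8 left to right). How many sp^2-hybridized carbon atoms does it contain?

4

C1: sp2 ✓
C2: sp
C3: sp2 ✓
C4: sp2 ✓
C5: sp2 ✓
C6: sp3
C7: sp3
C8: sp3
C1, C3, C4, C5 → 4 sp2 carbons.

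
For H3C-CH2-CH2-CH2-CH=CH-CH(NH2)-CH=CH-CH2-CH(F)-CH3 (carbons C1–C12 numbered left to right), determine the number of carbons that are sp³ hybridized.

C1: sp3 ✓
C2: sp3 ✓
C3: sp3 ✓
C4: sp3 ✓
C5: sp2
C6: sp2
C7: sp3 ✓
C8: sp2
C9: sp2
C10: sp3 ✓
C11: sp3 ✓
C12: sp3 ✓
C1, C2, C3, C4, C7, C10, C11, C12 → 8 sp3 carbons.

8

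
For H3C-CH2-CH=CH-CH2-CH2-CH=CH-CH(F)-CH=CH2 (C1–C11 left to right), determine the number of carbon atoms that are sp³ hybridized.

C1: sp3 ✓
C2: sp3 ✓
C3: sp2
C4: sp2
C5: sp3 ✓
C6: sp3 ✓
C7: sp2
C8: sp2
C9: sp3 ✓
C10: sp2
C11: sp2
C1, C2, C5, C6, C9 → 5 sp3 carbons.

5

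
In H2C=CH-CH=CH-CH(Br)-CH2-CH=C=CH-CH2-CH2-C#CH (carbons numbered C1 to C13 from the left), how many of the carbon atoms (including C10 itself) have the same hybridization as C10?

C10 is sp3 (only σ bonds).
C1: sp2
C2: sp2
C3: sp2
C4: sp2
C5: sp3 ✓
C6: sp3 ✓
C7: sp2
C8: sp
C9: sp2
C10: sp3 ✓
C11: sp3 ✓
C12: sp
C13: sp
4 carbons are sp3.

4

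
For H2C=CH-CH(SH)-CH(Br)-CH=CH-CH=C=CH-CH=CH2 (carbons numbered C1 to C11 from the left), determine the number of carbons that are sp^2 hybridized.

C1: sp2 ✓
C2: sp2 ✓
C3: sp3
C4: sp3
C5: sp2 ✓
C6: sp2 ✓
C7: sp2 ✓
C8: sp
C9: sp2 ✓
C10: sp2 ✓
C11: sp2 ✓
C1, C2, C5, C6, C7, C9, C10, C11 → 8 sp2 carbons.

8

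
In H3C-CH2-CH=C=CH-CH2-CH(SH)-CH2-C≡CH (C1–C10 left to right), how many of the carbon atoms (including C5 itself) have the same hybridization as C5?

2

C5 is sp2 (one π bond).
C1: sp3
C2: sp3
C3: sp2 ✓
C4: sp
C5: sp2 ✓
C6: sp3
C7: sp3
C8: sp3
C9: sp
C10: sp
2 carbons are sp2.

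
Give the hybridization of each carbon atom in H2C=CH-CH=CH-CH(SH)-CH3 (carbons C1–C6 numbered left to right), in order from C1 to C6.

C1 sp2, C2 sp2, C3 sp2, C4 sp2, C5 sp3, C6 sp3

C1 (3 σ bonds, plus one π bond) has steric number 3: sp2.
C2 — 3 σ bonds, plus one π bond. Steric number 3, so sp2.
C3 — 3 σ bonds, plus one π bond. Steric number 3, so sp2.
C4 (3 σ bonds, plus one π bond) has steric number 3: sp2.
C5 carries 4 σ bonds, giving a steric number of 4, so it is sp3.
C6 carries 4 σ bonds, giving a steric number of 4, so it is sp3.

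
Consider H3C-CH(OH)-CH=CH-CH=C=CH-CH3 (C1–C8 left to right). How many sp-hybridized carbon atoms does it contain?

C1: sp3
C2: sp3
C3: sp2
C4: sp2
C5: sp2
C6: sp ✓
C7: sp2
C8: sp3
C6 → 1 sp carbon.

1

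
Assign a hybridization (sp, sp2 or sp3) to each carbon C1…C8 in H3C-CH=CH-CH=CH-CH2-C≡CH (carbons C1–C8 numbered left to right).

C1 sp3, C2 sp2, C3 sp2, C4 sp2, C5 sp2, C6 sp3, C7 sp, C8 sp

C1 is sp3: 4 σ bonds, 4 electron-density regions.
C2 (3 σ bonds, plus one π bond) has steric number 3: sp2.
C3 (3 σ bonds, plus one π bond) has steric number 3: sp2.
C4 is sp2: 3 σ bonds, plus one π bond, 3 electron-density regions.
C5 — 3 σ bonds, plus one π bond. Steric number 3, so sp2.
C6 carries 4 σ bonds, giving a steric number of 4, so it is sp3.
C7 (2 σ bonds, plus two π bonds) has steric number 2: sp.
C8: 2 σ bonds, plus two π bonds — 2 electron domains, sp.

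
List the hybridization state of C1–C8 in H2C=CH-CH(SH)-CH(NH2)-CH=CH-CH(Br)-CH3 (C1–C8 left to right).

C1 has 3 σ bonds, plus one π bond: steric number 3 → sp2.
C2 has 3 σ bonds, plus one π bond: steric number 3 → sp2.
C3 (4 σ bonds) has steric number 4: sp3.
C4 is sp3: 4 σ bonds, 4 electron-density regions.
C5: 3 σ bonds, plus one π bond — 3 electron domains, sp2.
C6 is sp2: 3 σ bonds, plus one π bond, 3 electron-density regions.
C7 has 4 σ bonds: steric number 4 → sp3.
C8 is sp3: 4 σ bonds, 4 electron-density regions.

C1 sp2, C2 sp2, C3 sp3, C4 sp3, C5 sp2, C6 sp2, C7 sp3, C8 sp3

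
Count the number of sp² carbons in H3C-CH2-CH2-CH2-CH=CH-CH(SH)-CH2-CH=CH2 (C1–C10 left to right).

C1: sp3
C2: sp3
C3: sp3
C4: sp3
C5: sp2 ✓
C6: sp2 ✓
C7: sp3
C8: sp3
C9: sp2 ✓
C10: sp2 ✓
C5, C6, C9, C10 → 4 sp2 carbons.

4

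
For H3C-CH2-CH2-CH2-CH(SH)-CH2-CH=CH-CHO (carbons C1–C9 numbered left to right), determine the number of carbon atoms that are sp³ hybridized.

6

C1: sp3 ✓
C2: sp3 ✓
C3: sp3 ✓
C4: sp3 ✓
C5: sp3 ✓
C6: sp3 ✓
C7: sp2
C8: sp2
C9: sp2
C1, C2, C3, C4, C5, C6 → 6 sp3 carbons.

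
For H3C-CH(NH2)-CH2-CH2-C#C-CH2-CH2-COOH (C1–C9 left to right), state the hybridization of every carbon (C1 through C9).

C1 is sp3: 4 σ bonds, 4 electron-density regions.
C2 has 4 σ bonds: steric number 4 → sp3.
C3 (4 σ bonds) has steric number 4: sp3.
C4 (4 σ bonds) has steric number 4: sp3.
C5: 2 σ bonds, plus two π bonds; 2 regions of electron density → sp.
C6 is sp: 2 σ bonds, plus two π bonds, 2 electron-density regions.
C7 has 4 σ bonds: steric number 4 → sp3.
C8 (4 σ bonds) has steric number 4: sp3.
C9 carries 3 σ bonds, plus one π bond, giving a steric number of 3, so it is sp2.

C1 sp3, C2 sp3, C3 sp3, C4 sp3, C5 sp, C6 sp, C7 sp3, C8 sp3, C9 sp2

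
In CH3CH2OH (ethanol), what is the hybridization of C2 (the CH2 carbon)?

C2 (the CH2 carbon) is sp3: 4 σ bonds, 4 electron-density regions.

sp³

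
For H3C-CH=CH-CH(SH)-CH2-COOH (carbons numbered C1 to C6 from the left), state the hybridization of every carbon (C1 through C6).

C1 sp3, C2 sp2, C3 sp2, C4 sp3, C5 sp3, C6 sp2

C1 has 4 σ bonds: steric number 4 → sp3.
C2 (3 σ bonds, plus one π bond) has steric number 3: sp2.
C3: 3 σ bonds, plus one π bond; 3 regions of electron density → sp2.
C4 carries 4 σ bonds, giving a steric number of 4, so it is sp3.
C5 carries 4 σ bonds, giving a steric number of 4, so it is sp3.
C6: 3 σ bonds, plus one π bond; 3 regions of electron density → sp2.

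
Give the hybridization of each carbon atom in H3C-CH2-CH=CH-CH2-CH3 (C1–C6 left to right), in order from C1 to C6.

C1 (4 σ bonds) has steric number 4: sp3.
C2 (4 σ bonds) has steric number 4: sp3.
C3: 3 σ bonds, plus one π bond; 3 regions of electron density → sp2.
C4: 3 σ bonds, plus one π bond; 3 regions of electron density → sp2.
C5: 4 σ bonds — 4 electron domains, sp3.
C6 — 4 σ bonds. Steric number 4, so sp3.

C1 sp3, C2 sp3, C3 sp2, C4 sp2, C5 sp3, C6 sp3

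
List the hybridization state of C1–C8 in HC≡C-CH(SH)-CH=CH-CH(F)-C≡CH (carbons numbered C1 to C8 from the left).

C1 sp, C2 sp, C3 sp3, C4 sp2, C5 sp2, C6 sp3, C7 sp, C8 sp

C1 (2 σ bonds, plus two π bonds) has steric number 2: sp.
C2 (2 σ bonds, plus two π bonds) has steric number 2: sp.
C3 has 4 σ bonds: steric number 4 → sp3.
C4: 3 σ bonds, plus one π bond; 3 regions of electron density → sp2.
C5 (3 σ bonds, plus one π bond) has steric number 3: sp2.
C6 — 4 σ bonds. Steric number 4, so sp3.
C7 carries 2 σ bonds, plus two π bonds, giving a steric number of 2, so it is sp.
C8 (2 σ bonds, plus two π bonds) has steric number 2: sp.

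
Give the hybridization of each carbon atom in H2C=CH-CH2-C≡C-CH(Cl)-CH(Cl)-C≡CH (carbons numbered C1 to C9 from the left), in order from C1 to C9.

C1 sp2, C2 sp2, C3 sp3, C4 sp, C5 sp, C6 sp3, C7 sp3, C8 sp, C9 sp

C1 (3 σ bonds, plus one π bond) has steric number 3: sp2.
C2 has 3 σ bonds, plus one π bond: steric number 3 → sp2.
C3 — 4 σ bonds. Steric number 4, so sp3.
C4 — 2 σ bonds, plus two π bonds. Steric number 2, so sp.
C5 is sp: 2 σ bonds, plus two π bonds, 2 electron-density regions.
C6 — 4 σ bonds. Steric number 4, so sp3.
C7: 4 σ bonds; 4 regions of electron density → sp3.
C8 (2 σ bonds, plus two π bonds) has steric number 2: sp.
C9: 2 σ bonds, plus two π bonds — 2 electron domains, sp.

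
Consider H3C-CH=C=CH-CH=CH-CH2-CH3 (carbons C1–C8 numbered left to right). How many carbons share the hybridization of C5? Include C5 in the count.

4

C5 is sp2 (one π bond).
C1: sp3
C2: sp2 ✓
C3: sp
C4: sp2 ✓
C5: sp2 ✓
C6: sp2 ✓
C7: sp3
C8: sp3
4 carbons are sp2.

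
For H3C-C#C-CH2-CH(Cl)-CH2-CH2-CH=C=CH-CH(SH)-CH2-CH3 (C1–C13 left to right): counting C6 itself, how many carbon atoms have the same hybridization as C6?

C6 is sp3 (only σ bonds).
C1: sp3 ✓
C2: sp
C3: sp
C4: sp3 ✓
C5: sp3 ✓
C6: sp3 ✓
C7: sp3 ✓
C8: sp2
C9: sp
C10: sp2
C11: sp3 ✓
C12: sp3 ✓
C13: sp3 ✓
8 carbons are sp3.

8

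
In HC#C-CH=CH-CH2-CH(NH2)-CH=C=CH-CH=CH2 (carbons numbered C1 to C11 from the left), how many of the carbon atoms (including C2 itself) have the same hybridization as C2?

C2 is sp (two π bonds).
C1: sp ✓
C2: sp ✓
C3: sp2
C4: sp2
C5: sp3
C6: sp3
C7: sp2
C8: sp ✓
C9: sp2
C10: sp2
C11: sp2
3 carbons are sp.

3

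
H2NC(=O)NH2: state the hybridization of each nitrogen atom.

sp²

Both N lone pairs are conjugated with the C=O; planar sp2.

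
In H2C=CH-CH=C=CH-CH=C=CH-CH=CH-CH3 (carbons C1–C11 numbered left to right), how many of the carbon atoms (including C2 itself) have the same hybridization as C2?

C2 is sp2 (one π bond).
C1: sp2 ✓
C2: sp2 ✓
C3: sp2 ✓
C4: sp
C5: sp2 ✓
C6: sp2 ✓
C7: sp
C8: sp2 ✓
C9: sp2 ✓
C10: sp2 ✓
C11: sp3
8 carbons are sp2.

8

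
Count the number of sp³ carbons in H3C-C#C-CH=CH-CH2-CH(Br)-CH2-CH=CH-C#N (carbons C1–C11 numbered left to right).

C1: sp3 ✓
C2: sp
C3: sp
C4: sp2
C5: sp2
C6: sp3 ✓
C7: sp3 ✓
C8: sp3 ✓
C9: sp2
C10: sp2
C11: sp
C1, C6, C7, C8 → 4 sp3 carbons.

4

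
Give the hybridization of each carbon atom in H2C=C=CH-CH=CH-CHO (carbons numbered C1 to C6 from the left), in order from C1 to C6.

C1 (3 σ bonds, plus one π bond) has steric number 3: sp2.
C2 carries 2 σ bonds, plus two π bonds, giving a steric number of 2, so it is sp.
C3 has 3 σ bonds, plus one π bond: steric number 3 → sp2.
C4 carries 3 σ bonds, plus one π bond, giving a steric number of 3, so it is sp2.
C5 is sp2: 3 σ bonds, plus one π bond, 3 electron-density regions.
C6 — 3 σ bonds, plus one π bond. Steric number 3, so sp2.

C1 sp2, C2 sp, C3 sp2, C4 sp2, C5 sp2, C6 sp2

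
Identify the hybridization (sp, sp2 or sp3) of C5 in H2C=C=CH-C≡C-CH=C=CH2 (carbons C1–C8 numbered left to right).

C5 is sp: 2 σ bonds, plus two π bonds, 2 electron-density regions.

sp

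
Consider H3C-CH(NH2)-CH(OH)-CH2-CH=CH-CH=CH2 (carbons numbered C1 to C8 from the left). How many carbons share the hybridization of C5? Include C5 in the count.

4

C5 is sp2 (one π bond).
C1: sp3
C2: sp3
C3: sp3
C4: sp3
C5: sp2 ✓
C6: sp2 ✓
C7: sp2 ✓
C8: sp2 ✓
4 carbons are sp2.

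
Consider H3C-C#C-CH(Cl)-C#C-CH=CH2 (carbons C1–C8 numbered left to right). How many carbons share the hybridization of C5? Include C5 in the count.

4

C5 is sp (two π bonds).
C1: sp3
C2: sp ✓
C3: sp ✓
C4: sp3
C5: sp ✓
C6: sp ✓
C7: sp2
C8: sp2
4 carbons are sp.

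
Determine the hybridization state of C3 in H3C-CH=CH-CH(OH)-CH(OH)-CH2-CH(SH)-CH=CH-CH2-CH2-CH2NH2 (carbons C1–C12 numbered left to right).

sp²

C3 — 3 σ bonds, plus one π bond. Steric number 3, so sp2.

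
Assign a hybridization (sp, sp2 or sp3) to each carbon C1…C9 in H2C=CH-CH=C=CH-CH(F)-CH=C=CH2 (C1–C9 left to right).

C1 (3 σ bonds, plus one π bond) has steric number 3: sp2.
C2: 3 σ bonds, plus one π bond — 3 electron domains, sp2.
C3 is sp2: 3 σ bonds, plus one π bond, 3 electron-density regions.
C4 carries 2 σ bonds, plus two π bonds, giving a steric number of 2, so it is sp.
C5: 3 σ bonds, plus one π bond — 3 electron domains, sp2.
C6: 4 σ bonds; 4 regions of electron density → sp3.
C7: 3 σ bonds, plus one π bond — 3 electron domains, sp2.
C8: 2 σ bonds, plus two π bonds — 2 electron domains, sp.
C9 has 3 σ bonds, plus one π bond: steric number 3 → sp2.

C1 sp2, C2 sp2, C3 sp2, C4 sp, C5 sp2, C6 sp3, C7 sp2, C8 sp, C9 sp2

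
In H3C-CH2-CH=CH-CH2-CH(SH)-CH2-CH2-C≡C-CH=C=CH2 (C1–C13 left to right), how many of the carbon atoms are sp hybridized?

C1: sp3
C2: sp3
C3: sp2
C4: sp2
C5: sp3
C6: sp3
C7: sp3
C8: sp3
C9: sp ✓
C10: sp ✓
C11: sp2
C12: sp ✓
C13: sp2
C9, C10, C12 → 3 sp carbons.

3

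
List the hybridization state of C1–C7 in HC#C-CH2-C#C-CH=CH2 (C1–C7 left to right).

C1 carries 2 σ bonds, plus two π bonds, giving a steric number of 2, so it is sp.
C2 carries 2 σ bonds, plus two π bonds, giving a steric number of 2, so it is sp.
C3 is sp3: 4 σ bonds, 4 electron-density regions.
C4 has 2 σ bonds, plus two π bonds: steric number 2 → sp.
C5: 2 σ bonds, plus two π bonds; 2 regions of electron density → sp.
C6 (3 σ bonds, plus one π bond) has steric number 3: sp2.
C7 is sp2: 3 σ bonds, plus one π bond, 3 electron-density regions.

C1 sp, C2 sp, C3 sp3, C4 sp, C5 sp, C6 sp2, C7 sp2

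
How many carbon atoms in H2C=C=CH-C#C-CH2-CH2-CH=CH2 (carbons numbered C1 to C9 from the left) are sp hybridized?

C1: sp2
C2: sp ✓
C3: sp2
C4: sp ✓
C5: sp ✓
C6: sp3
C7: sp3
C8: sp2
C9: sp2
C2, C4, C5 → 3 sp carbons.

3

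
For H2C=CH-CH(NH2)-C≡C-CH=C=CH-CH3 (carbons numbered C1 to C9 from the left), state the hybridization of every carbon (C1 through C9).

C1: 3 σ bonds, plus one π bond; 3 regions of electron density → sp2.
C2 is sp2: 3 σ bonds, plus one π bond, 3 electron-density regions.
C3: 4 σ bonds — 4 electron domains, sp3.
C4 (2 σ bonds, plus two π bonds) has steric number 2: sp.
C5 carries 2 σ bonds, plus two π bonds, giving a steric number of 2, so it is sp.
C6: 3 σ bonds, plus one π bond; 3 regions of electron density → sp2.
C7: 2 σ bonds, plus two π bonds; 2 regions of electron density → sp.
C8: 3 σ bonds, plus one π bond; 3 regions of electron density → sp2.
C9 (4 σ bonds) has steric number 4: sp3.

C1 sp2, C2 sp2, C3 sp3, C4 sp, C5 sp, C6 sp2, C7 sp, C8 sp2, C9 sp3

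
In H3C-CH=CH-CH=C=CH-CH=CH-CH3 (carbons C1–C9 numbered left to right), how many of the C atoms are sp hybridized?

C1: sp3
C2: sp2
C3: sp2
C4: sp2
C5: sp ✓
C6: sp2
C7: sp2
C8: sp2
C9: sp3
C5 → 1 sp carbon.

1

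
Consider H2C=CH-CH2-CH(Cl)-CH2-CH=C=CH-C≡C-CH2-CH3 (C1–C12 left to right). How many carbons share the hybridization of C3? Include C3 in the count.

5

C3 is sp3 (only σ bonds).
C1: sp2
C2: sp2
C3: sp3 ✓
C4: sp3 ✓
C5: sp3 ✓
C6: sp2
C7: sp
C8: sp2
C9: sp
C10: sp
C11: sp3 ✓
C12: sp3 ✓
5 carbons are sp3.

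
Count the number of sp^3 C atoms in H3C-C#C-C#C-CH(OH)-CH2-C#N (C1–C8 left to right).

C1: sp3 ✓
C2: sp
C3: sp
C4: sp
C5: sp
C6: sp3 ✓
C7: sp3 ✓
C8: sp
C1, C6, C7 → 3 sp3 carbons.

3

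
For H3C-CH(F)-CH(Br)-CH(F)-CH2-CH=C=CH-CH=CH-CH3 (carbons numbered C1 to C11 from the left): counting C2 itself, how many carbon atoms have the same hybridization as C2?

6

C2 is sp3 (only σ bonds).
C1: sp3 ✓
C2: sp3 ✓
C3: sp3 ✓
C4: sp3 ✓
C5: sp3 ✓
C6: sp2
C7: sp
C8: sp2
C9: sp2
C10: sp2
C11: sp3 ✓
6 carbons are sp3.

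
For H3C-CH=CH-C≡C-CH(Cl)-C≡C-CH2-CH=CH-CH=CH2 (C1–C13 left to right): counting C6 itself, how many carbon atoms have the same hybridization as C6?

3

C6 is sp3 (only σ bonds).
C1: sp3 ✓
C2: sp2
C3: sp2
C4: sp
C5: sp
C6: sp3 ✓
C7: sp
C8: sp
C9: sp3 ✓
C10: sp2
C11: sp2
C12: sp2
C13: sp2
3 carbons are sp3.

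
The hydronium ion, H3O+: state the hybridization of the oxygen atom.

sp^3

Three σ bonds + one lone pair = steric number 4 → sp3.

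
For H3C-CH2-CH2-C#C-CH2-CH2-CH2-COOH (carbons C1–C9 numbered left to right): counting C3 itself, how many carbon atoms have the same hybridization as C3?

C3 is sp3 (only σ bonds).
C1: sp3 ✓
C2: sp3 ✓
C3: sp3 ✓
C4: sp
C5: sp
C6: sp3 ✓
C7: sp3 ✓
C8: sp3 ✓
C9: sp2
6 carbons are sp3.

6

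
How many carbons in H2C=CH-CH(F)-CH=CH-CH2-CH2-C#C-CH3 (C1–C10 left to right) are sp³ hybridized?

4

C1: sp2
C2: sp2
C3: sp3 ✓
C4: sp2
C5: sp2
C6: sp3 ✓
C7: sp3 ✓
C8: sp
C9: sp
C10: sp3 ✓
C3, C6, C7, C10 → 4 sp3 carbons.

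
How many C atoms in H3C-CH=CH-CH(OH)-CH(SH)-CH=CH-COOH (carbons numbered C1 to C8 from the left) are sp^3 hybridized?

3

C1: sp3 ✓
C2: sp2
C3: sp2
C4: sp3 ✓
C5: sp3 ✓
C6: sp2
C7: sp2
C8: sp2
C1, C4, C5 → 3 sp3 carbons.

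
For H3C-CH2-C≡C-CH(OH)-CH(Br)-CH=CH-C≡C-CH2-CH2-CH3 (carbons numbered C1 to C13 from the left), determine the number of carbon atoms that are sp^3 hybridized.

C1: sp3 ✓
C2: sp3 ✓
C3: sp
C4: sp
C5: sp3 ✓
C6: sp3 ✓
C7: sp2
C8: sp2
C9: sp
C10: sp
C11: sp3 ✓
C12: sp3 ✓
C13: sp3 ✓
C1, C2, C5, C6, C11, C12, C13 → 7 sp3 carbons.

7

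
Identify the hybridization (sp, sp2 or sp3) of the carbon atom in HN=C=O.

The carbon atom carries 2 σ bonds, plus two π bonds, giving a steric number of 2, so it is sp.

sp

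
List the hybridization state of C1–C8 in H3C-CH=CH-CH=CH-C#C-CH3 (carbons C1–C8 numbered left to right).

C1 has 4 σ bonds: steric number 4 → sp3.
C2: 3 σ bonds, plus one π bond — 3 electron domains, sp2.
C3: 3 σ bonds, plus one π bond — 3 electron domains, sp2.
C4: 3 σ bonds, plus one π bond — 3 electron domains, sp2.
C5 — 3 σ bonds, plus one π bond. Steric number 3, so sp2.
C6: 2 σ bonds, plus two π bonds; 2 regions of electron density → sp.
C7 has 2 σ bonds, plus two π bonds: steric number 2 → sp.
C8 is sp3: 4 σ bonds, 4 electron-density regions.

C1 sp3, C2 sp2, C3 sp2, C4 sp2, C5 sp2, C6 sp, C7 sp, C8 sp3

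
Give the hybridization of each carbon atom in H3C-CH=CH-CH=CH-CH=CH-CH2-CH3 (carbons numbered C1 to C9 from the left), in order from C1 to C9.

C1 carries 4 σ bonds, giving a steric number of 4, so it is sp3.
C2 (3 σ bonds, plus one π bond) has steric number 3: sp2.
C3 (3 σ bonds, plus one π bond) has steric number 3: sp2.
C4 carries 3 σ bonds, plus one π bond, giving a steric number of 3, so it is sp2.
C5 (3 σ bonds, plus one π bond) has steric number 3: sp2.
C6 is sp2: 3 σ bonds, plus one π bond, 3 electron-density regions.
C7 — 3 σ bonds, plus one π bond. Steric number 3, so sp2.
C8 (4 σ bonds) has steric number 4: sp3.
C9 carries 4 σ bonds, giving a steric number of 4, so it is sp3.

C1 sp3, C2 sp2, C3 sp2, C4 sp2, C5 sp2, C6 sp2, C7 sp2, C8 sp3, C9 sp3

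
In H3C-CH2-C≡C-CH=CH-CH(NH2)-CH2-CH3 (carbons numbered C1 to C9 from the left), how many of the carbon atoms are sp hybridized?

2

C1: sp3
C2: sp3
C3: sp ✓
C4: sp ✓
C5: sp2
C6: sp2
C7: sp3
C8: sp3
C9: sp3
C3, C4 → 2 sp carbons.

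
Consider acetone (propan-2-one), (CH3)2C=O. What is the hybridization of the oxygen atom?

sp2

One σ bond + two lone pairs = steric number 3 → sp2.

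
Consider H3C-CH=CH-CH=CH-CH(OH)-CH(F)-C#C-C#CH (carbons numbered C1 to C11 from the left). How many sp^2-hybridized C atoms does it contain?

4

C1: sp3
C2: sp2 ✓
C3: sp2 ✓
C4: sp2 ✓
C5: sp2 ✓
C6: sp3
C7: sp3
C8: sp
C9: sp
C10: sp
C11: sp
C2, C3, C4, C5 → 4 sp2 carbons.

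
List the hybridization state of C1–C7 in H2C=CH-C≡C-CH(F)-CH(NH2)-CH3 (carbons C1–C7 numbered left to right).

C1 — 3 σ bonds, plus one π bond. Steric number 3, so sp2.
C2: 3 σ bonds, plus one π bond; 3 regions of electron density → sp2.
C3 (2 σ bonds, plus two π bonds) has steric number 2: sp.
C4 — 2 σ bonds, plus two π bonds. Steric number 2, so sp.
C5 (4 σ bonds) has steric number 4: sp3.
C6: 4 σ bonds — 4 electron domains, sp3.
C7 (4 σ bonds) has steric number 4: sp3.

C1 sp2, C2 sp2, C3 sp, C4 sp, C5 sp3, C6 sp3, C7 sp3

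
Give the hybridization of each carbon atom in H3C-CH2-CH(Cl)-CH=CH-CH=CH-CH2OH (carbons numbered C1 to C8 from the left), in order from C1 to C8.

C1 sp3, C2 sp3, C3 sp3, C4 sp2, C5 sp2, C6 sp2, C7 sp2, C8 sp3

C1: 4 σ bonds; 4 regions of electron density → sp3.
C2 (4 σ bonds) has steric number 4: sp3.
C3 carries 4 σ bonds, giving a steric number of 4, so it is sp3.
C4: 3 σ bonds, plus one π bond — 3 electron domains, sp2.
C5 is sp2: 3 σ bonds, plus one π bond, 3 electron-density regions.
C6 is sp2: 3 σ bonds, plus one π bond, 3 electron-density regions.
C7 is sp2: 3 σ bonds, plus one π bond, 3 electron-density regions.
C8: 4 σ bonds; 4 regions of electron density → sp3.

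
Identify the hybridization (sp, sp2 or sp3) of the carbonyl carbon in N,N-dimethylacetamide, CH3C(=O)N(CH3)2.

The carbonyl carbon carries 3 σ bonds, plus one π bond, giving a steric number of 3, so it is sp2.

sp^2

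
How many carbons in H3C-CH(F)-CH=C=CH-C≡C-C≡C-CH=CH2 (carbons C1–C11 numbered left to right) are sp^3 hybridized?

2

C1: sp3 ✓
C2: sp3 ✓
C3: sp2
C4: sp
C5: sp2
C6: sp
C7: sp
C8: sp
C9: sp
C10: sp2
C11: sp2
C1, C2 → 2 sp3 carbons.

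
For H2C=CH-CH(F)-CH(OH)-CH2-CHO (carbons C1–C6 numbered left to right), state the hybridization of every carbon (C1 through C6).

C1 sp2, C2 sp2, C3 sp3, C4 sp3, C5 sp3, C6 sp2

C1 is sp2: 3 σ bonds, plus one π bond, 3 electron-density regions.
C2: 3 σ bonds, plus one π bond; 3 regions of electron density → sp2.
C3 (4 σ bonds) has steric number 4: sp3.
C4: 4 σ bonds — 4 electron domains, sp3.
C5: 4 σ bonds; 4 regions of electron density → sp3.
C6: 3 σ bonds, plus one π bond; 3 regions of electron density → sp2.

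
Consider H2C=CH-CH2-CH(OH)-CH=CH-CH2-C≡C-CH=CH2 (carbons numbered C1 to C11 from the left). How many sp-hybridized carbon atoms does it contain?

2

C1: sp2
C2: sp2
C3: sp3
C4: sp3
C5: sp2
C6: sp2
C7: sp3
C8: sp ✓
C9: sp ✓
C10: sp2
C11: sp2
C8, C9 → 2 sp carbons.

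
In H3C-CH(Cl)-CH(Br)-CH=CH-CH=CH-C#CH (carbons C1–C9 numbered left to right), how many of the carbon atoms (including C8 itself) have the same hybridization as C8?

2

C8 is sp (two π bonds).
C1: sp3
C2: sp3
C3: sp3
C4: sp2
C5: sp2
C6: sp2
C7: sp2
C8: sp ✓
C9: sp ✓
2 carbons are sp.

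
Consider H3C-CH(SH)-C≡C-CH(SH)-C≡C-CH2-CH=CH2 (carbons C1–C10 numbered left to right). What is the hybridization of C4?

sp

C4: 2 σ bonds, plus two π bonds; 2 regions of electron density → sp.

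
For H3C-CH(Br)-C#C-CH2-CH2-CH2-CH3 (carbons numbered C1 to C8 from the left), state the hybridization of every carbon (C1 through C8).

C1 has 4 σ bonds: steric number 4 → sp3.
C2 (4 σ bonds) has steric number 4: sp3.
C3 — 2 σ bonds, plus two π bonds. Steric number 2, so sp.
C4: 2 σ bonds, plus two π bonds — 2 electron domains, sp.
C5 (4 σ bonds) has steric number 4: sp3.
C6 carries 4 σ bonds, giving a steric number of 4, so it is sp3.
C7: 4 σ bonds — 4 electron domains, sp3.
C8 is sp3: 4 σ bonds, 4 electron-density regions.

C1 sp3, C2 sp3, C3 sp, C4 sp, C5 sp3, C6 sp3, C7 sp3, C8 sp3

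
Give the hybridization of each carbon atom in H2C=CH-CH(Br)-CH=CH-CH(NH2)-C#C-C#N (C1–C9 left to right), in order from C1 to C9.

C1 (3 σ bonds, plus one π bond) has steric number 3: sp2.
C2 has 3 σ bonds, plus one π bond: steric number 3 → sp2.
C3 carries 4 σ bonds, giving a steric number of 4, so it is sp3.
C4 — 3 σ bonds, plus one π bond. Steric number 3, so sp2.
C5 is sp2: 3 σ bonds, plus one π bond, 3 electron-density regions.
C6 — 4 σ bonds. Steric number 4, so sp3.
C7 is sp: 2 σ bonds, plus two π bonds, 2 electron-density regions.
C8: 2 σ bonds, plus two π bonds; 2 regions of electron density → sp.
C9 is sp: 2 σ bonds, plus two π bonds, 2 electron-density regions.

C1 sp2, C2 sp2, C3 sp3, C4 sp2, C5 sp2, C6 sp3, C7 sp, C8 sp, C9 sp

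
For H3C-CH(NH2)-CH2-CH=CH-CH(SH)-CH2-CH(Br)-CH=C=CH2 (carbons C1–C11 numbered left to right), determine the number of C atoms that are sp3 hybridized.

6

C1: sp3 ✓
C2: sp3 ✓
C3: sp3 ✓
C4: sp2
C5: sp2
C6: sp3 ✓
C7: sp3 ✓
C8: sp3 ✓
C9: sp2
C10: sp
C11: sp2
C1, C2, C3, C6, C7, C8 → 6 sp3 carbons.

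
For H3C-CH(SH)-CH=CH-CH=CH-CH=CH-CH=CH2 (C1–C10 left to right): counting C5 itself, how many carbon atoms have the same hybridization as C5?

8

C5 is sp2 (one π bond).
C1: sp3
C2: sp3
C3: sp2 ✓
C4: sp2 ✓
C5: sp2 ✓
C6: sp2 ✓
C7: sp2 ✓
C8: sp2 ✓
C9: sp2 ✓
C10: sp2 ✓
8 carbons are sp2.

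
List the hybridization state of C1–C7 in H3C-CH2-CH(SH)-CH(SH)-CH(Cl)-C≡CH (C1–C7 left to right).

C1 (4 σ bonds) has steric number 4: sp3.
C2 has 4 σ bonds: steric number 4 → sp3.
C3 (4 σ bonds) has steric number 4: sp3.
C4 carries 4 σ bonds, giving a steric number of 4, so it is sp3.
C5 has 4 σ bonds: steric number 4 → sp3.
C6 — 2 σ bonds, plus two π bonds. Steric number 2, so sp.
C7: 2 σ bonds, plus two π bonds; 2 regions of electron density → sp.

C1 sp3, C2 sp3, C3 sp3, C4 sp3, C5 sp3, C6 sp, C7 sp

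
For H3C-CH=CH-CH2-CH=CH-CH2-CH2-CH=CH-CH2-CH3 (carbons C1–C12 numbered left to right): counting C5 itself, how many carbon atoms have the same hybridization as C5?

6

C5 is sp2 (one π bond).
C1: sp3
C2: sp2 ✓
C3: sp2 ✓
C4: sp3
C5: sp2 ✓
C6: sp2 ✓
C7: sp3
C8: sp3
C9: sp2 ✓
C10: sp2 ✓
C11: sp3
C12: sp3
6 carbons are sp2.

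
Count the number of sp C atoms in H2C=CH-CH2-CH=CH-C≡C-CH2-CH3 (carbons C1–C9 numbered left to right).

2

C1: sp2
C2: sp2
C3: sp3
C4: sp2
C5: sp2
C6: sp ✓
C7: sp ✓
C8: sp3
C9: sp3
C6, C7 → 2 sp carbons.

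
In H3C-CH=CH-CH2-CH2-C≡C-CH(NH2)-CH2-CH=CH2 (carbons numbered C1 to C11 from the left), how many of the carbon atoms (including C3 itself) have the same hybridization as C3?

4

C3 is sp2 (one π bond).
C1: sp3
C2: sp2 ✓
C3: sp2 ✓
C4: sp3
C5: sp3
C6: sp
C7: sp
C8: sp3
C9: sp3
C10: sp2 ✓
C11: sp2 ✓
4 carbons are sp2.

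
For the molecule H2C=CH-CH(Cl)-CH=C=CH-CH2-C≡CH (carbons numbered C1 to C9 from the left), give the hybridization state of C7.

C7 has 4 σ bonds: steric number 4 → sp3.

sp³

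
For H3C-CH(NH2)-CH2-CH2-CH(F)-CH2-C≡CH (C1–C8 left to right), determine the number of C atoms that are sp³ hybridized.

C1: sp3 ✓
C2: sp3 ✓
C3: sp3 ✓
C4: sp3 ✓
C5: sp3 ✓
C6: sp3 ✓
C7: sp
C8: sp
C1, C2, C3, C4, C5, C6 → 6 sp3 carbons.

6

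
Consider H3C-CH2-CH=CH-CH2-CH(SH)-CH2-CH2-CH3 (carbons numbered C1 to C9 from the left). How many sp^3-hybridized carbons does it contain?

7

C1: sp3 ✓
C2: sp3 ✓
C3: sp2
C4: sp2
C5: sp3 ✓
C6: sp3 ✓
C7: sp3 ✓
C8: sp3 ✓
C9: sp3 ✓
C1, C2, C5, C6, C7, C8, C9 → 7 sp3 carbons.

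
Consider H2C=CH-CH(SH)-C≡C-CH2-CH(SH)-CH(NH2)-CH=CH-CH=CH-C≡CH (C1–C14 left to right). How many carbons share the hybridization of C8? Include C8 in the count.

C8 is sp3 (only σ bonds).
C1: sp2
C2: sp2
C3: sp3 ✓
C4: sp
C5: sp
C6: sp3 ✓
C7: sp3 ✓
C8: sp3 ✓
C9: sp2
C10: sp2
C11: sp2
C12: sp2
C13: sp
C14: sp
4 carbons are sp3.

4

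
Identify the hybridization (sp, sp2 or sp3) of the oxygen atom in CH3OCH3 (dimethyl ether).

sp^3

Two σ bonds + two lone pairs = steric number 4 → sp3.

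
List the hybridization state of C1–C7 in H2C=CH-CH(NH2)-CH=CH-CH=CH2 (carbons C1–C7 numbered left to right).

C1 sp2, C2 sp2, C3 sp3, C4 sp2, C5 sp2, C6 sp2, C7 sp2

C1 has 3 σ bonds, plus one π bond: steric number 3 → sp2.
C2 is sp2: 3 σ bonds, plus one π bond, 3 electron-density regions.
C3: 4 σ bonds; 4 regions of electron density → sp3.
C4 (3 σ bonds, plus one π bond) has steric number 3: sp2.
C5: 3 σ bonds, plus one π bond — 3 electron domains, sp2.
C6 (3 σ bonds, plus one π bond) has steric number 3: sp2.
C7 is sp2: 3 σ bonds, plus one π bond, 3 electron-density regions.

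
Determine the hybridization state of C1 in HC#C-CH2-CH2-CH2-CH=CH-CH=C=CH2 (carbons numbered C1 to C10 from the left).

sp

C1 — 2 σ bonds, plus two π bonds. Steric number 2, so sp.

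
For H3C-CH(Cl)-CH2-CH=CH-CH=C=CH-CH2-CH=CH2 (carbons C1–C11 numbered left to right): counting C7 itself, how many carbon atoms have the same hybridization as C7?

1

C7 is sp (two π bonds).
C1: sp3
C2: sp3
C3: sp3
C4: sp2
C5: sp2
C6: sp2
C7: sp ✓
C8: sp2
C9: sp3
C10: sp2
C11: sp2
1 carbon is sp.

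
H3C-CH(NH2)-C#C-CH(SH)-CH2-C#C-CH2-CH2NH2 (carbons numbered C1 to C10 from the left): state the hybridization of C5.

sp³

C5 — 4 σ bonds. Steric number 4, so sp3.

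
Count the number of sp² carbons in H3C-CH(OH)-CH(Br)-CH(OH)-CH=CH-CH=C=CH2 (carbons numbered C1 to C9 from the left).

4

C1: sp3
C2: sp3
C3: sp3
C4: sp3
C5: sp2 ✓
C6: sp2 ✓
C7: sp2 ✓
C8: sp
C9: sp2 ✓
C5, C6, C7, C9 → 4 sp2 carbons.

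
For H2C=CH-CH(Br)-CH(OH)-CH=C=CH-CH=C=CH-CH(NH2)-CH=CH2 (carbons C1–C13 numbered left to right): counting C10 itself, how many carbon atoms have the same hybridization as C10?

C10 is sp2 (one π bond).
C1: sp2 ✓
C2: sp2 ✓
C3: sp3
C4: sp3
C5: sp2 ✓
C6: sp
C7: sp2 ✓
C8: sp2 ✓
C9: sp
C10: sp2 ✓
C11: sp3
C12: sp2 ✓
C13: sp2 ✓
8 carbons are sp2.

8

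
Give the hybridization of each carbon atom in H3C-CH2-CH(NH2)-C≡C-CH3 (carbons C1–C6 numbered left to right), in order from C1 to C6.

C1: 4 σ bonds; 4 regions of electron density → sp3.
C2 is sp3: 4 σ bonds, 4 electron-density regions.
C3: 4 σ bonds — 4 electron domains, sp3.
C4: 2 σ bonds, plus two π bonds — 2 electron domains, sp.
C5: 2 σ bonds, plus two π bonds — 2 electron domains, sp.
C6: 4 σ bonds — 4 electron domains, sp3.

C1 sp3, C2 sp3, C3 sp3, C4 sp, C5 sp, C6 sp3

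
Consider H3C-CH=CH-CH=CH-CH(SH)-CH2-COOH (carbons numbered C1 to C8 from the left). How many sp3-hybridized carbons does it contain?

3

C1: sp3 ✓
C2: sp2
C3: sp2
C4: sp2
C5: sp2
C6: sp3 ✓
C7: sp3 ✓
C8: sp2
C1, C6, C7 → 3 sp3 carbons.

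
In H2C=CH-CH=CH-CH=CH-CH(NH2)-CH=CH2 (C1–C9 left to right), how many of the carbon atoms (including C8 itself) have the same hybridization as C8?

C8 is sp2 (one π bond).
C1: sp2 ✓
C2: sp2 ✓
C3: sp2 ✓
C4: sp2 ✓
C5: sp2 ✓
C6: sp2 ✓
C7: sp3
C8: sp2 ✓
C9: sp2 ✓
8 carbons are sp2.

8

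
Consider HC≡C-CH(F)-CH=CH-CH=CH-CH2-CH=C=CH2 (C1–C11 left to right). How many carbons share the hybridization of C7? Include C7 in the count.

C7 is sp2 (one π bond).
C1: sp
C2: sp
C3: sp3
C4: sp2 ✓
C5: sp2 ✓
C6: sp2 ✓
C7: sp2 ✓
C8: sp3
C9: sp2 ✓
C10: sp
C11: sp2 ✓
6 carbons are sp2.

6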